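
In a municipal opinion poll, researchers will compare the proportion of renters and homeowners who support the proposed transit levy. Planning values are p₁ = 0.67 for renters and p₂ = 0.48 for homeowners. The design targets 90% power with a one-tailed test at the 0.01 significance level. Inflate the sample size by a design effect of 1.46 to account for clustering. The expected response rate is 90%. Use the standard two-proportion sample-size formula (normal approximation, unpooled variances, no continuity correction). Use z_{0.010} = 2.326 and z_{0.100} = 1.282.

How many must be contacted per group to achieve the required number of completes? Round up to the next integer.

n = 276 per group

n = (z_α + z_β)² · [p₁(1−p₁) + p₂(1−p₂)] / (p₁ − p₂)²
  = (2.326 + 1.282)² · (0.67·0.33 + 0.48·0.52) / (0.19)²
  = (3.608)² · (0.2211 + 0.2496) / 0.0361
  = 13.0177 · 0.4707 / 0.0361
  = 169.73
Design effect: 1.46 × 169.73 = 247.81.
Adjust for 90% response: 247.81 / 0.90 = 275.35.
Round up → n = 276 per group.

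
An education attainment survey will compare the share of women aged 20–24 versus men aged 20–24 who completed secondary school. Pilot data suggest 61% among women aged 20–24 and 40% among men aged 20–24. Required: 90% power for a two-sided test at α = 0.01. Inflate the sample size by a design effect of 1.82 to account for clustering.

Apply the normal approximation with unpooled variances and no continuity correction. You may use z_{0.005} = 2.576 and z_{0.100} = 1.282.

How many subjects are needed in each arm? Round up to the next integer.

n = (z_{α/2} + z_β)² · [p₁(1−p₁) + p₂(1−p₂)] / (p₁ − p₂)²
  = (2.576 + 1.282)² · (0.61·0.39 + 0.40·0.60) / (0.21)²
  = (3.858)² · (0.2379 + 0.2400) / 0.0441
  = 14.8842 · 0.4779 / 0.0441
  = 161.30
Design effect: 1.82 × 161.30 = 293.56.
Round up → n = 294 per group.

n = 294 per group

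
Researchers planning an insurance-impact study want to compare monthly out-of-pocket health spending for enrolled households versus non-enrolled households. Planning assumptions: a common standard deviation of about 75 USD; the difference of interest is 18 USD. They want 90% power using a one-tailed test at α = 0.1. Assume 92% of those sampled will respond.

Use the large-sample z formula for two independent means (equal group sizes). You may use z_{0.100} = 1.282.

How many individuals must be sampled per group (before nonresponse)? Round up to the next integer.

n = (z_α + z_β)² · (σ₁² + σ₂²) / δ²
  = (1.282 + 1.282)² · (2·75² = 11250) / 18²
  = 6.5741 · 11250 / 324
  = 228.27
Adjust for 92% response: 228.27 / 0.92 = 248.12.
Round up → n = 249 per group.

n = 249 per group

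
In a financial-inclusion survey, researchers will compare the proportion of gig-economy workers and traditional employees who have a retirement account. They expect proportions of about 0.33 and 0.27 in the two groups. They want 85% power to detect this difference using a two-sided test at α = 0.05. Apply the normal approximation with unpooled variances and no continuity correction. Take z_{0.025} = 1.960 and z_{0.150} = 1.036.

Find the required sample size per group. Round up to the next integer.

n = 1043 per group

n = (z_{α/2} + z_β)² · [p₁(1−p₁) + p₂(1−p₂)] / (p₁ − p₂)²
  = (1.960 + 1.036)² · (0.33·0.67 + 0.27·0.73) / (0.06)²
  = (2.996)² · (0.2211 + 0.1971) / 0.0036
  = 8.9760 · 0.4182 / 0.0036
  = 1042.71
Round up → n = 1043 per group.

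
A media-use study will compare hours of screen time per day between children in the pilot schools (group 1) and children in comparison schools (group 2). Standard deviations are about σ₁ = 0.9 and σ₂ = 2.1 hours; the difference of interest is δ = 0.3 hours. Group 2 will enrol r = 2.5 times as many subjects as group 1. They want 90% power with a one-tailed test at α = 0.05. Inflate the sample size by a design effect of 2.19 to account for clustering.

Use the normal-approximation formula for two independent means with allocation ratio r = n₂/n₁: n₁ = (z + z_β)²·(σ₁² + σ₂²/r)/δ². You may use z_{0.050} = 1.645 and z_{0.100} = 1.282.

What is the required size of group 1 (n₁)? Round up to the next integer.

n₁ = 537

n₁ = (z_α + z_β)² · (σ₁² + σ₂²/r) / δ²
   = (1.645 + 1.282)² · (0.9² + 2.1²/2.5) / 0.3²
   = 8.5673 · (0.81 + 1.764) / 0.09
   = 8.5673 · 2.574 / 0.09
   = 245.03
Design effect: 2.19 × 245.03 = 536.61.
Round up → n₁ = 537; n₂ = r·n₁ = 2.5 × 537 = 1343.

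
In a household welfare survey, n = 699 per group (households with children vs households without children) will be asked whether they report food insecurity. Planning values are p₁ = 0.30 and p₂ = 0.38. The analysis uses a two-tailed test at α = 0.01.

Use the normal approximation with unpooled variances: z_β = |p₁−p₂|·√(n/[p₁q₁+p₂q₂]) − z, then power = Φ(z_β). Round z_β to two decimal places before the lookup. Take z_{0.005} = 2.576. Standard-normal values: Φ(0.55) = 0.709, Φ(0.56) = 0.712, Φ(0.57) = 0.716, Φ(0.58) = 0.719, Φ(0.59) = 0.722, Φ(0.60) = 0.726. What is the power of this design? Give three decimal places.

Power ≈ 0.722

z_β = |p₁−p₂|·√(n/[p₁q₁+p₂q₂]) − z_{α/2}
    = 0.08 · √(699/0.4456) − 2.576
    = 0.08 · 39.6065 − 2.576
    = 3.1685 − 2.576 = 0.5925 → 0.59
Power = Φ(0.59) = 0.722.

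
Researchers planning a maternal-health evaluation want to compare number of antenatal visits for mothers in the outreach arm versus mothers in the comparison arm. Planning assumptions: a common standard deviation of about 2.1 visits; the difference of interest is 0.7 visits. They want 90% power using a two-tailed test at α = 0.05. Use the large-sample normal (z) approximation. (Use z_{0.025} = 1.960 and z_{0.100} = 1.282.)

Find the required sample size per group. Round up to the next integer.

n = 190 per group

n = (z_{α/2} + z_β)² · (σ₁² + σ₂²) / δ²
  = (1.960 + 1.282)² · (2·2.1² = 8.82) / 0.7²
  = 10.5106 · 8.82 / 0.49
  = 189.19
Round up → n = 190 per group.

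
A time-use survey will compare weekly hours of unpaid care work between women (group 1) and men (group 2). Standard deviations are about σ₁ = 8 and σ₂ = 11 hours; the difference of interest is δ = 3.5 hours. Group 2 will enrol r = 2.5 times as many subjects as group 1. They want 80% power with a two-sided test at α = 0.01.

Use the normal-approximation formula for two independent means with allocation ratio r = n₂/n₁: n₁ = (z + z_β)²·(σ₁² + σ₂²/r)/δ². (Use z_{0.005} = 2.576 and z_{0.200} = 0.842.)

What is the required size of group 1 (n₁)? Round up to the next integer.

n₁ = (z_{α/2} + z_β)² · (σ₁² + σ₂²/r) / δ²
   = (2.576 + 0.842)² · (8² + 11²/2.5) / 3.5²
   = 11.6827 · (64 + 48.4) / 12.25
   = 11.6827 · 112.4 / 12.25
   = 107.19
Round up → n₁ = 108; n₂ = r·n₁ = 2.5 × 108 = 270.

n₁ = 108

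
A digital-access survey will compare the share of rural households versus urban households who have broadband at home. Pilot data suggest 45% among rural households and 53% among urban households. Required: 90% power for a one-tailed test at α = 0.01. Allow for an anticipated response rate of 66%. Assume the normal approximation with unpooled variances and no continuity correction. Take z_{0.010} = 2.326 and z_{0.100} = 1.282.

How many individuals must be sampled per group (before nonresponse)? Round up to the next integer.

n = 1531 per group

n = (z_α + z_β)² · [p₁(1−p₁) + p₂(1−p₂)] / (p₁ − p₂)²
  = (2.326 + 1.282)² · (0.45·0.55 + 0.53·0.47) / (-0.08)²
  = (3.608)² · (0.2475 + 0.2491) / 0.0064
  = 13.0177 · 0.4966 / 0.0064
  = 1010.09
Adjust for 66% response: 1010.09 / 0.66 = 1530.44.
Round up → n = 1531 per group.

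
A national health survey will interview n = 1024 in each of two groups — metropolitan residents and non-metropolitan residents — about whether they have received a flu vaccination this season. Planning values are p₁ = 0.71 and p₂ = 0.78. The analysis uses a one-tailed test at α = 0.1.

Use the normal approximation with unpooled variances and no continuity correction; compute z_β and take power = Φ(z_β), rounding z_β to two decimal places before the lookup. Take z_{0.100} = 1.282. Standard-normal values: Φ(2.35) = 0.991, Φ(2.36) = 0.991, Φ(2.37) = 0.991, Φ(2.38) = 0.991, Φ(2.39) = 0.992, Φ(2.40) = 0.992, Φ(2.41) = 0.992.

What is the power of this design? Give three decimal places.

z_β = |p₁−p₂|·√(n/[p₁q₁+p₂q₂]) − z_α
    = 0.07 · √(1024/0.3775) − 1.282
    = 0.07 · 52.0825 − 1.282
    = 3.6458 − 1.282 = 2.3638 → 2.36
Power = Φ(2.36) = 0.991.

Power ≈ 0.991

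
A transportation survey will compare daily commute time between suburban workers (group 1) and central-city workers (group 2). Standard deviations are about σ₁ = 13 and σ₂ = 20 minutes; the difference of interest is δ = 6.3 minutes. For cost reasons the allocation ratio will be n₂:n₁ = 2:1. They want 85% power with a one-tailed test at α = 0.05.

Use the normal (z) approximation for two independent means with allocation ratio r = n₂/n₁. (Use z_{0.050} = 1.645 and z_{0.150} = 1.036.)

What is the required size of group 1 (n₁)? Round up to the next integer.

n₁ = (z_α + z_β)² · (σ₁² + σ₂²/r) / δ²
   = (1.645 + 1.036)² · (13² + 20²/2) / 6.3²
   = 7.1878 · (169 + 200) / 39.69
   = 7.1878 · 369 / 39.69
   = 66.82
Round up → n₁ = 67; n₂ = r·n₁ = 2 × 67 = 134.

n₁ = 67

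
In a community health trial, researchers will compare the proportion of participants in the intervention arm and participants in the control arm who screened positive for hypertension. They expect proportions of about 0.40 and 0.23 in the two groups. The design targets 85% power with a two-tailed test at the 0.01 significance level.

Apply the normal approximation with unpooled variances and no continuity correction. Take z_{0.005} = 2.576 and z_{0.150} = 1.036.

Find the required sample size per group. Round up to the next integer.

n = 189 per group

n = (z_{α/2} + z_β)² · [p₁(1−p₁) + p₂(1−p₂)] / (p₁ − p₂)²
  = (2.576 + 1.036)² · (0.40·0.60 + 0.23·0.77) / (0.17)²
  = (3.612)² · (0.2400 + 0.1771) / 0.0289
  = 13.0465 · 0.4171 / 0.0289
  = 188.29
Round up → n = 189 per group.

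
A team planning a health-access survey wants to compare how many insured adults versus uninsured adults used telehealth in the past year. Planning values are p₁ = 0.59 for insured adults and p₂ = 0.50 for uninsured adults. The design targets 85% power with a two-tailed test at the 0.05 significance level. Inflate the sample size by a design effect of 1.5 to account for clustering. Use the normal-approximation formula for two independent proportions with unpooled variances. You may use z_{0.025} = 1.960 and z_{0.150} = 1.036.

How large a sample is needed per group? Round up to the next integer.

n = 818 per group

n = (z_{α/2} + z_β)² · [p₁(1−p₁) + p₂(1−p₂)] / (p₁ − p₂)²
  = (1.960 + 1.036)² · (0.59·0.41 + 0.50·0.50) / (0.09)²
  = (2.996)² · (0.2419 + 0.2500) / 0.0081
  = 8.9760 · 0.4919 / 0.0081
  = 545.10
Design effect: 1.5 × 545.10 = 817.65.
Round up → n = 818 per group.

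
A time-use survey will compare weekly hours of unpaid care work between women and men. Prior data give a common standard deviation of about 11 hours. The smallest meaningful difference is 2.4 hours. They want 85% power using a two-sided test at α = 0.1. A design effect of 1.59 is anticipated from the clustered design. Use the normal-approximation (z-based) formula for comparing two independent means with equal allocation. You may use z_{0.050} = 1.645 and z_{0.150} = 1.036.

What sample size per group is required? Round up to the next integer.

n = (z_{α/2} + z_β)² · (σ₁² + σ₂²) / δ²
  = (1.645 + 1.036)² · (2·11² = 242) / 2.4²
  = 7.1878 · 242 / 5.76
  = 301.99
Design effect: 1.59 × 301.99 = 480.16.
Round up → n = 481 per group.

n = 481 per group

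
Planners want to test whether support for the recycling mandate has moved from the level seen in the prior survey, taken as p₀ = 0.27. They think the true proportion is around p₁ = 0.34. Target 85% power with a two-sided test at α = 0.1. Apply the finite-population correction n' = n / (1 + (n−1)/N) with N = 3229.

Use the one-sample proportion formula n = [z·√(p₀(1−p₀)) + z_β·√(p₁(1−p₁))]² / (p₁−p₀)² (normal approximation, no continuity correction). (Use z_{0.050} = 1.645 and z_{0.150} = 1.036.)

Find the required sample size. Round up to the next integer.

n = [z_{α/2}·√(p₀q₀) + z_β·√(p₁q₁)]² / (p₁ − p₀)²
  = [1.645·√(0.27·0.73) + 1.036·√(0.34·0.66)]² / (0.07)²
  = [1.645·0.4440 + 1.036·0.4737]² / 0.0049
  = [1.2211]² / 0.0049
  = 304.29
Finite-population correction (N = 3229): 304.29 / (1 + (304.29 − 1)/3229) = 278.16.
Round up → n = 279.

n = 279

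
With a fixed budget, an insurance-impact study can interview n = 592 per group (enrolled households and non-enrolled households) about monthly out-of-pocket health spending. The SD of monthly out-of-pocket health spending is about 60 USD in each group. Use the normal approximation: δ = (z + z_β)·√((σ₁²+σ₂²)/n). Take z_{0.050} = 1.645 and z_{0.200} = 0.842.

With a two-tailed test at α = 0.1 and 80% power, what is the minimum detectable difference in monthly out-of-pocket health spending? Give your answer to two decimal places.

Minimum detectable difference ≈ 8.67 USD

δ = (z_{α/2} + z_β) · √((σ₁²+σ₂²)/n)
  = (1.645 + 0.842) · √(7200/592)
  = 2.487 · √12.1622
  = 2.487 · 3.4874
  = 8.6732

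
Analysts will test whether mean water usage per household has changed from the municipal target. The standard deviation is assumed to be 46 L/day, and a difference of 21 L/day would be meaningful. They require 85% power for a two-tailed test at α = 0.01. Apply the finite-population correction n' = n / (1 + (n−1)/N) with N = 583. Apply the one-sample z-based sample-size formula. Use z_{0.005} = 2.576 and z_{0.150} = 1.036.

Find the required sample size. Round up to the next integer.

n = 57

n = (z_{α/2} + z_β)² · σ² / δ²
  = (2.576 + 1.036)² · 46² / 21²
  = 13.0465 · 2116 / 441
  = 62.60
Finite-population correction (N = 583): 62.60 / (1 + (62.60 − 1)/583) = 56.62.
Round up → n = 57.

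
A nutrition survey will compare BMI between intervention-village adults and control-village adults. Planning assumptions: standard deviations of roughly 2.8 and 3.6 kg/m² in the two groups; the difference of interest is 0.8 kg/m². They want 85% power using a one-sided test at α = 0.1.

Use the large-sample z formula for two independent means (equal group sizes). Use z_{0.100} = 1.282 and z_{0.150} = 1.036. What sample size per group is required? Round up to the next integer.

n = 175 per group

n = (z_α + z_β)² · (σ₁² + σ₂²) / δ²
  = (1.282 + 1.036)² · (2.8² + 3.6² = 20.8) / 0.8²
  = 5.3731 · 20.8 / 0.64
  = 174.63
Round up → n = 175 per group.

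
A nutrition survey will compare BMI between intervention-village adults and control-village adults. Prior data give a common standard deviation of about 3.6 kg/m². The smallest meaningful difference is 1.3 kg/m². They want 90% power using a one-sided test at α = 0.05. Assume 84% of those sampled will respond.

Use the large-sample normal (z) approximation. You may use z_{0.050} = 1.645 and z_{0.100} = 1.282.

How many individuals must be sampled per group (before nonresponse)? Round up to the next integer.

n = 157 per group

n = (z_α + z_β)² · (σ₁² + σ₂²) / δ²
  = (1.645 + 1.282)² · (2·3.6² = 25.92) / 1.3²
  = 8.5673 · 25.92 / 1.69
  = 131.40
Adjust for 84% response: 131.40 / 0.84 = 156.43.
Round up → n = 157 per group.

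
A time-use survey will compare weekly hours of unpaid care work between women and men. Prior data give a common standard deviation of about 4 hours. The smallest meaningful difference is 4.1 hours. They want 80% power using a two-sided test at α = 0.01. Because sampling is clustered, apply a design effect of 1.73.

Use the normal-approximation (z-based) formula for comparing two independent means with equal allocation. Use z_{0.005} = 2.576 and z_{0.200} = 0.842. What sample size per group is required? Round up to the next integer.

n = 39 per group

n = (z_{α/2} + z_β)² · (σ₁² + σ₂²) / δ²
  = (2.576 + 0.842)² · (2·4² = 32) / 4.1²
  = 11.6827 · 32 / 16.81
  = 22.24
Design effect: 1.73 × 22.24 = 38.47.
Round up → n = 39 per group.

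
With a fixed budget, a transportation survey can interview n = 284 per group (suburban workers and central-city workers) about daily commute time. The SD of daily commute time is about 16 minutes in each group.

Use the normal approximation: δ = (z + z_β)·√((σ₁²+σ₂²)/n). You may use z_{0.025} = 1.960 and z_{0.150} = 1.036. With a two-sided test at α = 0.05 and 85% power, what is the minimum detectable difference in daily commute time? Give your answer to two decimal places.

δ = (z_{α/2} + z_β) · √((σ₁²+σ₂²)/n)
  = (1.960 + 1.036) · √(512/284)
  = 2.996 · √1.8028
  = 2.996 · 1.3427
  = 4.0227

Minimum detectable difference ≈ 4.02 minutes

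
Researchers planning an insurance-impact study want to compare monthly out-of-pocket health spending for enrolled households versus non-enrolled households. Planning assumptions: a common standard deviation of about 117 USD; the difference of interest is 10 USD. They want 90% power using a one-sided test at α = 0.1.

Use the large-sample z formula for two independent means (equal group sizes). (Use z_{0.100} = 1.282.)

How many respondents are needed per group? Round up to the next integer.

n = (z_α + z_β)² · (σ₁² + σ₂²) / δ²
  = (1.282 + 1.282)² · (2·117² = 27378) / 10²
  = 6.5741 · 27378 / 100
  = 1799.86
Round up → n = 1800 per group.

n = 1800 per group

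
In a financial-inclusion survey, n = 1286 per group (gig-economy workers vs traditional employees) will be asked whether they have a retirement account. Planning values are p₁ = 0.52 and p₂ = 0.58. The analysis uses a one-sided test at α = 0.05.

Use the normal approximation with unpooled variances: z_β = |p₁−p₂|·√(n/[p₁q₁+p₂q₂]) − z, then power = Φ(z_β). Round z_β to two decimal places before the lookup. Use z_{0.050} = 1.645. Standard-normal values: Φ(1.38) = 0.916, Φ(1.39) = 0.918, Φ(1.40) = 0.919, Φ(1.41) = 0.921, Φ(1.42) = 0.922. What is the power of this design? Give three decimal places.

z_β = |p₁−p₂|·√(n/[p₁q₁+p₂q₂]) − z_α
    = 0.06 · √(1286/0.4932) − 1.645
    = 0.06 · 51.0633 − 1.645
    = 3.0638 − 1.645 = 1.4188 → 1.42
Power = Φ(1.42) = 0.922.

Power ≈ 0.922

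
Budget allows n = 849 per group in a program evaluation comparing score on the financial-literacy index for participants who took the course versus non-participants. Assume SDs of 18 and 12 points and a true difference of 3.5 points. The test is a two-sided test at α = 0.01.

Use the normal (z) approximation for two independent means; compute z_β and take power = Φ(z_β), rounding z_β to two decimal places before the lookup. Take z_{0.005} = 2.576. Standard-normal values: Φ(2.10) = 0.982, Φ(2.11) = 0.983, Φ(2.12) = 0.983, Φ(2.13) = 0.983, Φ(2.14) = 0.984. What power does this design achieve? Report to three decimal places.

Power ≈ 0.984

z_β = δ·√(n/(σ₁²+σ₂²)) − z_{α/2}
    = 3.5 · √(849/468) − 2.576
    = 3.5 · 1.34689 − 2.576
    = 4.7141 − 2.576 = 2.1381 → 2.14
Power = Φ(2.14) = 0.984.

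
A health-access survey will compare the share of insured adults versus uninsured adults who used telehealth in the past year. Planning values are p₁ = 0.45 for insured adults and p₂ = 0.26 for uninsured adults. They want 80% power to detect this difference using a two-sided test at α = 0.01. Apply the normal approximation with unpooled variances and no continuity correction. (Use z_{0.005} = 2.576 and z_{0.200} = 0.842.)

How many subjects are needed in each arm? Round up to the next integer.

n = 143 per group

n = (z_{α/2} + z_β)² · [p₁(1−p₁) + p₂(1−p₂)] / (p₁ − p₂)²
  = (2.576 + 0.842)² · (0.45·0.55 + 0.26·0.74) / (0.19)²
  = (3.418)² · (0.2475 + 0.1924) / 0.0361
  = 11.6827 · 0.4399 / 0.0361
  = 142.36
Round up → n = 143 per group.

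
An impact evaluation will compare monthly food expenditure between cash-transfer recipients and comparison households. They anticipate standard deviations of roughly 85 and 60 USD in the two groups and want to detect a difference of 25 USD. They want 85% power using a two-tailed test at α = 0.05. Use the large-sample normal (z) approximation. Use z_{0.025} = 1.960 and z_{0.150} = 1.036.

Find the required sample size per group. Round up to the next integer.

n = (z_{α/2} + z_β)² · (σ₁² + σ₂²) / δ²
  = (1.960 + 1.036)² · (85² + 60² = 10825) / 25²
  = 8.9760 · 10825 / 625
  = 155.46
Round up → n = 156 per group.

n = 156 per group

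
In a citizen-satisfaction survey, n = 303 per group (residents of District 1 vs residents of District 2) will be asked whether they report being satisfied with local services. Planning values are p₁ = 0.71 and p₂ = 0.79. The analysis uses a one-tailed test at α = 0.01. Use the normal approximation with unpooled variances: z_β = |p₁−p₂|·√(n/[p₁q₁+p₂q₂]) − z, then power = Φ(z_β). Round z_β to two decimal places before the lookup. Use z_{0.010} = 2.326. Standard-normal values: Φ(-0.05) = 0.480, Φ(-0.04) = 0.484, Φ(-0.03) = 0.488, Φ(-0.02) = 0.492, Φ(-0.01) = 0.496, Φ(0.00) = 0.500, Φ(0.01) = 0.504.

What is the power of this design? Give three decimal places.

z_β = |p₁−p₂|·√(n/[p₁q₁+p₂q₂]) − z_α
    = 0.08 · √(303/0.3718) − 2.326
    = 0.08 · 28.5474 − 2.326
    = 2.2838 − 2.326 = -0.0422 → -0.04
Power = Φ(-0.04) = 0.484.

Power ≈ 0.484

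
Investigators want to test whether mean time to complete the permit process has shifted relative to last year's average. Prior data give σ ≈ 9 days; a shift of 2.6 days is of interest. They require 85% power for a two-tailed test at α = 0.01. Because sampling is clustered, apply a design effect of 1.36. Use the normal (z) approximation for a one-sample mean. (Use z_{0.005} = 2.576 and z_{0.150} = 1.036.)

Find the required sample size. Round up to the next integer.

n = (z_{α/2} + z_β)² · σ² / δ²
  = (2.576 + 1.036)² · 9² / 2.6²
  = 13.0465 · 81 / 6.76
  = 156.33
Design effect: 1.36 × 156.33 = 212.60.
Round up → n = 213.

n = 213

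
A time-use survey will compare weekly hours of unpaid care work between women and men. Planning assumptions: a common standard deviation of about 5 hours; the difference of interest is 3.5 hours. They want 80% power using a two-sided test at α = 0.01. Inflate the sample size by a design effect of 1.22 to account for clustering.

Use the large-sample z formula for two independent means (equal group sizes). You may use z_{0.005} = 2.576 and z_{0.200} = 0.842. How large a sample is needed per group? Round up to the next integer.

n = (z_{α/2} + z_β)² · (σ₁² + σ₂²) / δ²
  = (2.576 + 0.842)² · (2·5² = 50) / 3.5²
  = 11.6827 · 50 / 12.25
  = 47.68
Design effect: 1.22 × 47.68 = 58.18.
Round up → n = 59 per group.

n = 59 per group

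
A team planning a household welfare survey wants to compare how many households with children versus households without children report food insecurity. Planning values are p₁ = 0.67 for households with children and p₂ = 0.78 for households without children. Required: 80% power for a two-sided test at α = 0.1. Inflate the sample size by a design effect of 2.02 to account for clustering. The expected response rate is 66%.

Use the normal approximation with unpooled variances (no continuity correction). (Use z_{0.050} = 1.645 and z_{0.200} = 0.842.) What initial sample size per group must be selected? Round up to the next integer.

n = (z_{α/2} + z_β)² · [p₁(1−p₁) + p₂(1−p₂)] / (p₁ − p₂)²
  = (1.645 + 0.842)² · (0.67·0.33 + 0.78·0.22) / (-0.11)²
  = (2.487)² · (0.2211 + 0.1716) / 0.0121
  = 6.1852 · 0.3927 / 0.0121
  = 200.74
Design effect: 2.02 × 200.74 = 405.49.
Adjust for 66% response: 405.49 / 0.66 = 614.38.
Round up → n = 615 per group.

n = 615 per group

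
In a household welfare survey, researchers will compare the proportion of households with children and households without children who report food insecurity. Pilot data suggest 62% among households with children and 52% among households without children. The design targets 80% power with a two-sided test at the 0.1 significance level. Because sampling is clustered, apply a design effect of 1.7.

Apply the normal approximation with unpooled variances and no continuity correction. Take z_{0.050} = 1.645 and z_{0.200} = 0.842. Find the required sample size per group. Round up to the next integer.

n = 511 per group

n = (z_{α/2} + z_β)² · [p₁(1−p₁) + p₂(1−p₂)] / (p₁ − p₂)²
  = (1.645 + 0.842)² · (0.62·0.38 + 0.52·0.48) / (0.10)²
  = (2.487)² · (0.2356 + 0.2496) / 0.0100
  = 6.1852 · 0.4852 / 0.0100
  = 300.10
Design effect: 1.7 × 300.10 = 510.18.
Round up → n = 511 per group.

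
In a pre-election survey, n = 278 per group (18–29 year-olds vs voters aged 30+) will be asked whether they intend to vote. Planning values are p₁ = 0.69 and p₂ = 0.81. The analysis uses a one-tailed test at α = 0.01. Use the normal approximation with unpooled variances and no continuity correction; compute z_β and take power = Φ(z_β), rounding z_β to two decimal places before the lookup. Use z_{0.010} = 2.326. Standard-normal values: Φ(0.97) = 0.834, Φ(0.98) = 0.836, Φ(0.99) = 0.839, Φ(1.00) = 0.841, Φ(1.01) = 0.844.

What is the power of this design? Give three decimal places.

z_β = |p₁−p₂|·√(n/[p₁q₁+p₂q₂]) − z_α
    = 0.12 · √(278/0.3678) − 2.326
    = 0.12 · 27.4926 − 2.326
    = 3.2991 − 2.326 = 0.9731 → 0.97
Power = Φ(0.97) = 0.834.

Power ≈ 0.834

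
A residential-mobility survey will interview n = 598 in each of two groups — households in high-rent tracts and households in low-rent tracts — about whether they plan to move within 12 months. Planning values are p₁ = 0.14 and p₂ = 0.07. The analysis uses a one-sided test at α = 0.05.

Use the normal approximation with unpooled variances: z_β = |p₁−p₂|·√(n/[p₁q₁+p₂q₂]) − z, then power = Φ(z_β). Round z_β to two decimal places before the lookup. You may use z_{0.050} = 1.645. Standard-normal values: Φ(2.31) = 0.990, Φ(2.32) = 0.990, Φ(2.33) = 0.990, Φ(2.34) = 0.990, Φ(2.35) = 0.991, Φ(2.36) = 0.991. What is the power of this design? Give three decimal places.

Power ≈ 0.990

z_β = |p₁−p₂|·√(n/[p₁q₁+p₂q₂]) − z_α
    = 0.07 · √(598/0.1855) − 1.645
    = 0.07 · 56.7778 − 1.645
    = 3.9744 − 1.645 = 2.3294 → 2.33
Power = Φ(2.33) = 0.990.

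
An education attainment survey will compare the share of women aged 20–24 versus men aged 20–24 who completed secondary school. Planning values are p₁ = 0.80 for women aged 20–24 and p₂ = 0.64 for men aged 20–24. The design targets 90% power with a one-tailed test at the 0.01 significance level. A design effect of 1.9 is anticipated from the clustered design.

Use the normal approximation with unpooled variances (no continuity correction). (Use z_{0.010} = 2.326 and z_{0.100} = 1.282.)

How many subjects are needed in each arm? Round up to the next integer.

n = 378 per group

n = (z_α + z_β)² · [p₁(1−p₁) + p₂(1−p₂)] / (p₁ − p₂)²
  = (2.326 + 1.282)² · (0.80·0.20 + 0.64·0.36) / (0.16)²
  = (3.608)² · (0.1600 + 0.2304) / 0.0256
  = 13.0177 · 0.3904 / 0.0256
  = 198.52
Design effect: 1.9 × 198.52 = 377.19.
Round up → n = 378 per group.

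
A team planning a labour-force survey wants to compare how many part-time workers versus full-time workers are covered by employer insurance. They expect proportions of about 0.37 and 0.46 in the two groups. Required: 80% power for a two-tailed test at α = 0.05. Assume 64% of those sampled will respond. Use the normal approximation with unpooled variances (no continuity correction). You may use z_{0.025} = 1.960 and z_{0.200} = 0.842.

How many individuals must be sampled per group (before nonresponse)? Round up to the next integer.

n = (z_{α/2} + z_β)² · [p₁(1−p₁) + p₂(1−p₂)] / (p₁ − p₂)²
  = (1.960 + 0.842)² · (0.37·0.63 + 0.46·0.54) / (-0.09)²
  = (2.802)² · (0.2331 + 0.2484) / 0.0081
  = 7.8512 · 0.4815 / 0.0081
  = 466.71
Adjust for 64% response: 466.71 / 0.64 = 729.24.
Round up → n = 730 per group.

n = 730 per group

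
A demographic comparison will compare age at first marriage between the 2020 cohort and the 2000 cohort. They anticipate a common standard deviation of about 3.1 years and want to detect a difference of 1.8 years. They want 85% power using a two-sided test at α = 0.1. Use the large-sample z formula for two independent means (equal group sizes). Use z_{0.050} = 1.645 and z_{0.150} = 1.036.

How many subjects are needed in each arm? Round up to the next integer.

n = (z_{α/2} + z_β)² · (σ₁² + σ₂²) / δ²
  = (1.645 + 1.036)² · (2·3.1² = 19.22) / 1.8²
  = 7.1878 · 19.22 / 3.24
  = 42.64
Round up → n = 43 per group.

n = 43 per group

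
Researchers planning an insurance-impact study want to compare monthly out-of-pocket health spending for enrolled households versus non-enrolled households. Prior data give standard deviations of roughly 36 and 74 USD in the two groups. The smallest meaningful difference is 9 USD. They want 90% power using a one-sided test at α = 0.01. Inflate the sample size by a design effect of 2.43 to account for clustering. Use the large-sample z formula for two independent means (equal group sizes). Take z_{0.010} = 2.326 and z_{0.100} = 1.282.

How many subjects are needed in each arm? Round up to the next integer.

n = (z_α + z_β)² · (σ₁² + σ₂²) / δ²
  = (2.326 + 1.282)² · (36² + 74² = 6772) / 9²
  = 13.0177 · 6772 / 81
  = 1088.34
Design effect: 2.43 × 1088.34 = 2644.67.
Round up → n = 2645 per group.

n = 2645 per group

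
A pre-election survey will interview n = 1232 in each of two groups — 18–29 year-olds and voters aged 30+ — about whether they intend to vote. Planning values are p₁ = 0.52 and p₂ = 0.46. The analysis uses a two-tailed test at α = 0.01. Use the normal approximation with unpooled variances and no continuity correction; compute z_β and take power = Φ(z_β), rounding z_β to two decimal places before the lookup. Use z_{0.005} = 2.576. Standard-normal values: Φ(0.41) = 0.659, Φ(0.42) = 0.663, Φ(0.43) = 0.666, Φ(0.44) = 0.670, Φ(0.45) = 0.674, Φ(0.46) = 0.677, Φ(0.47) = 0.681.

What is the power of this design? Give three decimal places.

Power ≈ 0.659

z_β = |p₁−p₂|·√(n/[p₁q₁+p₂q₂]) − z_{α/2}
    = 0.06 · √(1232/0.4980) − 2.576
    = 0.06 · 49.7383 − 2.576
    = 2.9843 − 2.576 = 0.4083 → 0.41
Power = Φ(0.41) = 0.659.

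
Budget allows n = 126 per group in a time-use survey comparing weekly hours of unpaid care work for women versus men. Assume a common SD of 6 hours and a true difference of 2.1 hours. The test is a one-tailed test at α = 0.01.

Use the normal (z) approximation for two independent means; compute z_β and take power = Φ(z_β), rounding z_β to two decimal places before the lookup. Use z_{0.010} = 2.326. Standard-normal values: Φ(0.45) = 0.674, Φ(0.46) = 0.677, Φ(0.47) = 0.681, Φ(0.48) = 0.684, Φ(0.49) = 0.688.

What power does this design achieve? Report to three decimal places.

z_β = δ·√(n/(σ₁²+σ₂²)) − z_α
    = 2.1 · √(126/72) − 2.326
    = 2.1 · 1.32288 − 2.326
    = 2.7780 − 2.326 = 0.4520 → 0.45
Power = Φ(0.45) = 0.674.

Power ≈ 0.674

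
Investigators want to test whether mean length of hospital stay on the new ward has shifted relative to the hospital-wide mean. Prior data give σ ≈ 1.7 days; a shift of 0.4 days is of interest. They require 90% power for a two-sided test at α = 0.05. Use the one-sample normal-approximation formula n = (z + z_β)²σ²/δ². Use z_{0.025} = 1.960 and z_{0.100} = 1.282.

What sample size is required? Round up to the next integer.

n = 190

n = (z_{α/2} + z_β)² · σ² / δ²
  = (1.960 + 1.282)² · 1.7² / 0.4²
  = 10.5106 · 2.89 / 0.16
  = 189.85
Round up → n = 190.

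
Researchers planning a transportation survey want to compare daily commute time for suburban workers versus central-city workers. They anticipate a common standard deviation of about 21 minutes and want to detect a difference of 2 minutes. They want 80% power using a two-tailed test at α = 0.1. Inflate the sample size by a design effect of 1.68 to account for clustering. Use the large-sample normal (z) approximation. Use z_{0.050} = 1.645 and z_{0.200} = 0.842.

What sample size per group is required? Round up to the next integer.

n = 2292 per group

n = (z_{α/2} + z_β)² · (σ₁² + σ₂²) / δ²
  = (1.645 + 0.842)² · (2·21² = 882) / 2²
  = 6.1852 · 882 / 4
  = 1363.83
Design effect: 1.68 × 1363.83 = 2291.23.
Round up → n = 2292 per group.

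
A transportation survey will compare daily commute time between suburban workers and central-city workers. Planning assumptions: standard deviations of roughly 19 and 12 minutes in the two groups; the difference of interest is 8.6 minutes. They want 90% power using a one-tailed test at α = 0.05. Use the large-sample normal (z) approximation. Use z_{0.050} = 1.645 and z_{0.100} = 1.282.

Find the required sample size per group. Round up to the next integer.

n = 59 per group

n = (z_α + z_β)² · (σ₁² + σ₂²) / δ²
  = (1.645 + 1.282)² · (19² + 12² = 505) / 8.6²
  = 8.5673 · 505 / 73.96
  = 58.50
Round up → n = 59 per group.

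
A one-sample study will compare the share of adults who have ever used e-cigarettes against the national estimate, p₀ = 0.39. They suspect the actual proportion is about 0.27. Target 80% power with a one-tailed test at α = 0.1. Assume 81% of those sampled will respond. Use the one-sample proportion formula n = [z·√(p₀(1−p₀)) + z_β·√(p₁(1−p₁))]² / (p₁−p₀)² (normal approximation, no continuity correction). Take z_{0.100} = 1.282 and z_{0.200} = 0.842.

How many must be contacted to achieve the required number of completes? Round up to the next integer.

n = 86

n = [z_α·√(p₀q₀) + z_β·√(p₁q₁)]² / (p₁ − p₀)²
  = [1.282·√(0.39·0.61) + 0.842·√(0.27·0.73)]² / (-0.12)²
  = [1.282·0.4877 + 0.842·0.4440]² / 0.0144
  = [0.9991]² / 0.0144
  = 69.32
Adjust for 81% response: 69.32 / 0.81 = 85.58.
Round up → n = 86.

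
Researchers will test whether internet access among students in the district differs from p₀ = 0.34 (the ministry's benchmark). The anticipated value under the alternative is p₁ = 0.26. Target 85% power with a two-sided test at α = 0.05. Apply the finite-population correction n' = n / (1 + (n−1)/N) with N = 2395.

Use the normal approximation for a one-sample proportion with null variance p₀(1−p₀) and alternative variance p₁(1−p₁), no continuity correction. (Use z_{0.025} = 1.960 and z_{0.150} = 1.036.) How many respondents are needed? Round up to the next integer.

n = 266

n = [z_{α/2}·√(p₀q₀) + z_β·√(p₁q₁)]² / (p₁ − p₀)²
  = [1.960·√(0.34·0.66) + 1.036·√(0.26·0.74)]² / (-0.08)²
  = [1.960·0.4737 + 1.036·0.4386]² / 0.0064
  = [1.3829]² / 0.0064
  = 298.81
Finite-population correction (N = 2395): 298.81 / (1 + (298.81 − 1)/2395) = 265.76.
Round up → n = 266.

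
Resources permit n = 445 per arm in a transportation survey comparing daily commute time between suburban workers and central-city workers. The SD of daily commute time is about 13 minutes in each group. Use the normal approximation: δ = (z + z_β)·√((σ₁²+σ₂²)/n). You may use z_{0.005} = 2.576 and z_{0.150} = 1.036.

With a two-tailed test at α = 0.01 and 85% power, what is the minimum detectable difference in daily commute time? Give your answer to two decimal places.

δ = (z_{α/2} + z_β) · √((σ₁²+σ₂²)/n)
  = (2.576 + 1.036) · √(338/445)
  = 3.612 · √0.75955
  = 3.612 · 0.8715
  = 3.1479

Minimum detectable difference ≈ 3.15 minutes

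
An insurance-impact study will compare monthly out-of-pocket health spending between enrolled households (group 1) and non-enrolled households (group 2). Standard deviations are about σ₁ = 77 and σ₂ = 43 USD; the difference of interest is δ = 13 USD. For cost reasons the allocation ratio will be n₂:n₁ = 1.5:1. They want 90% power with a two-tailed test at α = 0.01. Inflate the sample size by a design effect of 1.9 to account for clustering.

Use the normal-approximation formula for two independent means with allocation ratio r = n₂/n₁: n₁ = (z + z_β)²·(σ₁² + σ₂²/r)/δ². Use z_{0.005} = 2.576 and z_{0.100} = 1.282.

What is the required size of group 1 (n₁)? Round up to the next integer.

n₁ = (z_{α/2} + z_β)² · (σ₁² + σ₂²/r) / δ²
   = (2.576 + 1.282)² · (77² + 43²/1.5) / 13²
   = 14.8842 · (5929 + 1232.7) / 169
   = 14.8842 · 7161.7 / 169
   = 630.74
Design effect: 1.9 × 630.74 = 1198.41.
Round up → n₁ = 1199; n₂ = r·n₁ = 1.5 × 1199 = 1799.

n₁ = 1199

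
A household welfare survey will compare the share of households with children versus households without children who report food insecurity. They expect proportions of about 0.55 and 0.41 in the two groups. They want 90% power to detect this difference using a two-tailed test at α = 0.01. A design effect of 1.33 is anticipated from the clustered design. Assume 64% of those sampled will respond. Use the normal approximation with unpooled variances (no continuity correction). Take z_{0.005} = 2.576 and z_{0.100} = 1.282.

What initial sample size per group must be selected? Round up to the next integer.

n = (z_{α/2} + z_β)² · [p₁(1−p₁) + p₂(1−p₂)] / (p₁ − p₂)²
  = (2.576 + 1.282)² · (0.55·0.45 + 0.41·0.59) / (0.14)²
  = (3.858)² · (0.2475 + 0.2419) / 0.0196
  = 14.8842 · 0.4894 / 0.0196
  = 371.65
Design effect: 1.33 × 371.65 = 494.29.
Adjust for 64% response: 494.29 / 0.64 = 772.33.
Round up → n = 773 per group.

n = 773 per group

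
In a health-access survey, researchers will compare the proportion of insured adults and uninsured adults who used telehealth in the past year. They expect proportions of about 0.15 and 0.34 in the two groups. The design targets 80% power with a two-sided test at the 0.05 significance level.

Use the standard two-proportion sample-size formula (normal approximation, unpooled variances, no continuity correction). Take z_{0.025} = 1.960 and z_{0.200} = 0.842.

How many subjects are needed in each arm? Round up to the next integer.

n = (z_{α/2} + z_β)² · [p₁(1−p₁) + p₂(1−p₂)] / (p₁ − p₂)²
  = (1.960 + 0.842)² · (0.15·0.85 + 0.34·0.66) / (-0.19)²
  = (2.802)² · (0.1275 + 0.2244) / 0.0361
  = 7.8512 · 0.3519 / 0.0361
  = 76.53
Round up → n = 77 per group.

n = 77 per group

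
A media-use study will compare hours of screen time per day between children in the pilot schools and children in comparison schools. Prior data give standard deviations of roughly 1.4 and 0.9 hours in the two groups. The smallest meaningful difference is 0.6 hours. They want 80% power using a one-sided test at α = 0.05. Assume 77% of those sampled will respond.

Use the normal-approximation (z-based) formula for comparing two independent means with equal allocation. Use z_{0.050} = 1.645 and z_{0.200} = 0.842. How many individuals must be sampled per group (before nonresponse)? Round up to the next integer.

n = (z_α + z_β)² · (σ₁² + σ₂²) / δ²
  = (1.645 + 0.842)² · (1.4² + 0.9² = 2.77) / 0.6²
  = 6.1852 · 2.77 / 0.36
  = 47.59
Adjust for 77% response: 47.59 / 0.77 = 61.81.
Round up → n = 62 per group.

n = 62 per group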